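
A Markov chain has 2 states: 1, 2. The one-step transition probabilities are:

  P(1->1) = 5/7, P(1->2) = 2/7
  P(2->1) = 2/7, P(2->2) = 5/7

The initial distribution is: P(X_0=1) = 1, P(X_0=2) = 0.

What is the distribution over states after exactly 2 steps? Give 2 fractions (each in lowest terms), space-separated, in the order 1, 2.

Propagating the distribution step by step (d_{t+1} = d_t * P):
d_0 = (1=1, 2=0)
  d_1[1] = 1*5/7 + 0*2/7 = 5/7
  d_1[2] = 1*2/7 + 0*5/7 = 2/7
d_1 = (1=5/7, 2=2/7)
  d_2[1] = 5/7*5/7 + 2/7*2/7 = 29/49
  d_2[2] = 5/7*2/7 + 2/7*5/7 = 20/49
d_2 = (1=29/49, 2=20/49)

Answer: 29/49 20/49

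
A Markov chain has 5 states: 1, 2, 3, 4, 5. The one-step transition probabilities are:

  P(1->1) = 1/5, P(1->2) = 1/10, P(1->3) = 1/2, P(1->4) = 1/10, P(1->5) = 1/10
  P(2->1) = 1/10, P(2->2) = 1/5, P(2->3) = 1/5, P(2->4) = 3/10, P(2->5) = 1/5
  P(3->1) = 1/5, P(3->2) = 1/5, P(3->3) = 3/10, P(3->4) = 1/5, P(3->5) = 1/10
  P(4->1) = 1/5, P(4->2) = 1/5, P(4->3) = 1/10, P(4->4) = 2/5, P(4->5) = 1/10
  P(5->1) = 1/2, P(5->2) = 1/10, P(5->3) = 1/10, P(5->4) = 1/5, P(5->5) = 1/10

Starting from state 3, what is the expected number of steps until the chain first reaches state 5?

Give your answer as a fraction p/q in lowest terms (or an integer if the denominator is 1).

Answer: 110/13

Derivation:
Let h_i = expected steps to first reach 5 from state i.
Boundary: h_5 = 0.
First-step equations for the other states:
  h_1 = 1 + 1/5*h_1 + 1/10*h_2 + 1/2*h_3 + 1/10*h_4 + 1/10*h_5
  h_2 = 1 + 1/10*h_1 + 1/5*h_2 + 1/5*h_3 + 3/10*h_4 + 1/5*h_5
  h_3 = 1 + 1/5*h_1 + 1/5*h_2 + 3/10*h_3 + 1/5*h_4 + 1/10*h_5
  h_4 = 1 + 1/5*h_1 + 1/5*h_2 + 1/10*h_3 + 2/5*h_4 + 1/10*h_5

Substituting h_5 = 0 and rearranging gives the linear system (I - Q) h = 1:
  [4/5, -1/10, -1/2, -1/10] . (h_1, h_2, h_3, h_4) = 1
  [-1/10, 4/5, -1/5, -3/10] . (h_1, h_2, h_3, h_4) = 1
  [-1/5, -1/5, 7/10, -1/5] . (h_1, h_2, h_3, h_4) = 1
  [-1/5, -1/5, -1/10, 3/5] . (h_1, h_2, h_3, h_4) = 1

Solving yields:
  h_1 = 1000/117
  h_2 = 890/117
  h_3 = 110/13
  h_4 = 110/13

Starting state is 3, so the expected hitting time is h_3 = 110/13.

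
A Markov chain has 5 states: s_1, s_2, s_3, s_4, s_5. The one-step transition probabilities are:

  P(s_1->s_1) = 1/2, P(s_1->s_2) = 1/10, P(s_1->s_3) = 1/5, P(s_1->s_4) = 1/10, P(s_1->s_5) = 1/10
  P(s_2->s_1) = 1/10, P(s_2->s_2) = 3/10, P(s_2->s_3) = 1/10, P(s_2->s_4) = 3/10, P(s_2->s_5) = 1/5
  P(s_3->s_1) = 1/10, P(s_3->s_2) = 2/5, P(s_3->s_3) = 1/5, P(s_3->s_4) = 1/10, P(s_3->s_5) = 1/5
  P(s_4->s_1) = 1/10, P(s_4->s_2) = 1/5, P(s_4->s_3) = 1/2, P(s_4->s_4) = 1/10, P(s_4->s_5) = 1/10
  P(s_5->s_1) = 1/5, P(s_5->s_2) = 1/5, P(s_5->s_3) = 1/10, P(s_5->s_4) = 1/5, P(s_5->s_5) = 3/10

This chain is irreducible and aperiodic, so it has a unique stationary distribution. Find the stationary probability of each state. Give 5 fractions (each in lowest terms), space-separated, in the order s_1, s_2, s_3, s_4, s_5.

Answer: 207/1051 259/1051 218/1051 176/1051 191/1051

Derivation:
The stationary distribution satisfies pi = pi * P, i.e.:
  pi_s_1 = 1/2*pi_s_1 + 1/10*pi_s_2 + 1/10*pi_s_3 + 1/10*pi_s_4 + 1/5*pi_s_5
  pi_s_2 = 1/10*pi_s_1 + 3/10*pi_s_2 + 2/5*pi_s_3 + 1/5*pi_s_4 + 1/5*pi_s_5
  pi_s_3 = 1/5*pi_s_1 + 1/10*pi_s_2 + 1/5*pi_s_3 + 1/2*pi_s_4 + 1/10*pi_s_5
  pi_s_4 = 1/10*pi_s_1 + 3/10*pi_s_2 + 1/10*pi_s_3 + 1/10*pi_s_4 + 1/5*pi_s_5
  pi_s_5 = 1/10*pi_s_1 + 1/5*pi_s_2 + 1/5*pi_s_3 + 1/10*pi_s_4 + 3/10*pi_s_5
with normalization: pi_s_1 + pi_s_2 + pi_s_3 + pi_s_4 + pi_s_5 = 1.

Using the first 4 balance equations plus normalization, the linear system A*pi = b is:
  [-1/2, 1/10, 1/10, 1/10, 1/5] . pi = 0
  [1/10, -7/10, 2/5, 1/5, 1/5] . pi = 0
  [1/5, 1/10, -4/5, 1/2, 1/10] . pi = 0
  [1/10, 3/10, 1/10, -9/10, 1/5] . pi = 0
  [1, 1, 1, 1, 1] . pi = 1

Solving yields:
  pi_s_1 = 207/1051
  pi_s_2 = 259/1051
  pi_s_3 = 218/1051
  pi_s_4 = 176/1051
  pi_s_5 = 191/1051

Verification (pi * P):
  207/1051*1/2 + 259/1051*1/10 + 218/1051*1/10 + 176/1051*1/10 + 191/1051*1/5 = 207/1051 = pi_s_1  (ok)
  207/1051*1/10 + 259/1051*3/10 + 218/1051*2/5 + 176/1051*1/5 + 191/1051*1/5 = 259/1051 = pi_s_2  (ok)
  207/1051*1/5 + 259/1051*1/10 + 218/1051*1/5 + 176/1051*1/2 + 191/1051*1/10 = 218/1051 = pi_s_3  (ok)
  207/1051*1/10 + 259/1051*3/10 + 218/1051*1/10 + 176/1051*1/10 + 191/1051*1/5 = 176/1051 = pi_s_4  (ok)
  207/1051*1/10 + 259/1051*1/5 + 218/1051*1/5 + 176/1051*1/10 + 191/1051*3/10 = 191/1051 = pi_s_5  (ok)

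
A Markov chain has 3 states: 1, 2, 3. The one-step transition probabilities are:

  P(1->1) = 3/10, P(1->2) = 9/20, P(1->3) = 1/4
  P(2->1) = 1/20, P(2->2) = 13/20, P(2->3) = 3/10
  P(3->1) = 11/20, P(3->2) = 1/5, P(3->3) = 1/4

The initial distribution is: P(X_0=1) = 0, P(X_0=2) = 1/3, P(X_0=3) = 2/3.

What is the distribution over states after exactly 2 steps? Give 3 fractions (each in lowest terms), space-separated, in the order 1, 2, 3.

Answer: 67/240 34/75 107/400

Derivation:
Propagating the distribution step by step (d_{t+1} = d_t * P):
d_0 = (1=0, 2=1/3, 3=2/3)
  d_1[1] = 0*3/10 + 1/3*1/20 + 2/3*11/20 = 23/60
  d_1[2] = 0*9/20 + 1/3*13/20 + 2/3*1/5 = 7/20
  d_1[3] = 0*1/4 + 1/3*3/10 + 2/3*1/4 = 4/15
d_1 = (1=23/60, 2=7/20, 3=4/15)
  d_2[1] = 23/60*3/10 + 7/20*1/20 + 4/15*11/20 = 67/240
  d_2[2] = 23/60*9/20 + 7/20*13/20 + 4/15*1/5 = 34/75
  d_2[3] = 23/60*1/4 + 7/20*3/10 + 4/15*1/4 = 107/400
d_2 = (1=67/240, 2=34/75, 3=107/400)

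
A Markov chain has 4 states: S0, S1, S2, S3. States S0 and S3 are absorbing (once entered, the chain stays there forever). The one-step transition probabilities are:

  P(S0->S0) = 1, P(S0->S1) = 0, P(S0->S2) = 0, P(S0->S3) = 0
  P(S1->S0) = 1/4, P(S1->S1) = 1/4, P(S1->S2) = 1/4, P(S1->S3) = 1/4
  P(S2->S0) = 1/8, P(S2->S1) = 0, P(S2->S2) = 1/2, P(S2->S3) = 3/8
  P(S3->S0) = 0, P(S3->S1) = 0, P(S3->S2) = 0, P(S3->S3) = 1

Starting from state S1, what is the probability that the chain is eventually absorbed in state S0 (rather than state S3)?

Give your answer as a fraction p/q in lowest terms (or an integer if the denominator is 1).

Let a_i = P(absorbed in S0 | start in state i).
Boundary conditions: a_S0 = 1, a_S3 = 0.
For each transient state i, a_i = sum_j P(i->j) * a_j:
  a_S1 = 1/4*a_S0 + 1/4*a_S1 + 1/4*a_S2 + 1/4*a_S3
  a_S2 = 1/8*a_S0 + 0*a_S1 + 1/2*a_S2 + 3/8*a_S3

Substituting a_S0 = 1 and a_S3 = 0, rearrange to (I - Q) a = r where r[i] = P(i -> S0):
  [3/4, -1/4] . (a_S1, a_S2) = 1/4
  [0, 1/2] . (a_S1, a_S2) = 1/8

Solving yields:
  a_S1 = 5/12
  a_S2 = 1/4

Starting state is S1, so the absorption probability is a_S1 = 5/12.

Answer: 5/12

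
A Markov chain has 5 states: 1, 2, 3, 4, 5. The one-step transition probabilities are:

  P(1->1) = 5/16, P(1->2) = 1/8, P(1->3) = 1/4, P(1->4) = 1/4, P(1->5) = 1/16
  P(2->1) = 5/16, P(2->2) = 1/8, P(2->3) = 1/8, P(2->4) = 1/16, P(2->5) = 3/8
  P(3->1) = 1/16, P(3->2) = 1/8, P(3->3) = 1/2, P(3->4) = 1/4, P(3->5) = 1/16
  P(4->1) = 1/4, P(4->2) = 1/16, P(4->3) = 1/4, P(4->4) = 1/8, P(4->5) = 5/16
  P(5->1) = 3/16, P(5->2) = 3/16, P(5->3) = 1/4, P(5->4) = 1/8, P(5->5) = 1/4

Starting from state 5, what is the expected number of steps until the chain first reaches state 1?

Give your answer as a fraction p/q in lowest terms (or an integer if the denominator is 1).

Let h_i = expected steps to first reach 1 from state i.
Boundary: h_1 = 0.
First-step equations for the other states:
  h_2 = 1 + 5/16*h_1 + 1/8*h_2 + 1/8*h_3 + 1/16*h_4 + 3/8*h_5
  h_3 = 1 + 1/16*h_1 + 1/8*h_2 + 1/2*h_3 + 1/4*h_4 + 1/16*h_5
  h_4 = 1 + 1/4*h_1 + 1/16*h_2 + 1/4*h_3 + 1/8*h_4 + 5/16*h_5
  h_5 = 1 + 3/16*h_1 + 3/16*h_2 + 1/4*h_3 + 1/8*h_4 + 1/4*h_5

Substituting h_1 = 0 and rearranging gives the linear system (I - Q) h = 1:
  [7/8, -1/8, -1/16, -3/8] . (h_2, h_3, h_4, h_5) = 1
  [-1/8, 1/2, -1/4, -1/16] . (h_2, h_3, h_4, h_5) = 1
  [-1/16, -1/4, 7/8, -5/16] . (h_2, h_3, h_4, h_5) = 1
  [-3/16, -1/4, -1/8, 3/4] . (h_2, h_3, h_4, h_5) = 1

Solving yields:
  h_2 = 2768/563
  h_3 = 3745/563
  h_4 = 3054/563
  h_5 = 3200/563

Starting state is 5, so the expected hitting time is h_5 = 3200/563.

Answer: 3200/563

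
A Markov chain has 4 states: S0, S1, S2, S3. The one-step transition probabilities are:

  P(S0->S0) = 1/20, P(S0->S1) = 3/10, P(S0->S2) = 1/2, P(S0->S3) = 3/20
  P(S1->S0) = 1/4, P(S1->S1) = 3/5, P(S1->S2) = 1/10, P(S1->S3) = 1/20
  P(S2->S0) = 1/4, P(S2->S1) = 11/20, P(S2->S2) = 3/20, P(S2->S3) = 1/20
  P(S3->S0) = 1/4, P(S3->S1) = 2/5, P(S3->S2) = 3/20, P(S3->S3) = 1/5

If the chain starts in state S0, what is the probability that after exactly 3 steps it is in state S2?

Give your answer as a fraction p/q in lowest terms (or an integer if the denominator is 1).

Answer: 83/400

Derivation:
Computing P^3 by repeated multiplication:
P^1 =
  S0: [1/20, 3/10, 1/2, 3/20]
  S1: [1/4, 3/5, 1/10, 1/20]
  S2: [1/4, 11/20, 3/20, 1/20]
  S3: [1/4, 2/5, 3/20, 1/5]
P^2 =
  S0: [6/25, 53/100, 61/400, 31/400]
  S1: [1/5, 51/100, 83/400, 33/400]
  S2: [1/5, 203/400, 21/100, 33/400]
  S3: [1/5, 191/400, 87/400, 21/200]
P^3 =
  S0: [101/500, 4039/8000, 83/400, 137/1600]
  S1: [21/100, 821/1600, 389/2000, 659/8000]
  S2: [21/100, 513/1000, 1557/8000, 659/8000]
  S3: [21/100, 813/1600, 1569/8000, 343/4000]

(P^3)[S0 -> S2] = 83/400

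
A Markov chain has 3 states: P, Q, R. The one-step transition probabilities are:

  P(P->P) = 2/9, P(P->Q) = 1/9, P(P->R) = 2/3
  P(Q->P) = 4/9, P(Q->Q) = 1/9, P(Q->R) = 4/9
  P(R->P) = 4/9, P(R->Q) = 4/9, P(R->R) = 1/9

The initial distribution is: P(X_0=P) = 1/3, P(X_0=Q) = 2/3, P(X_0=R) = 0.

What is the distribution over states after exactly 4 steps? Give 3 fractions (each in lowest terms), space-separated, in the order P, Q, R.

Answer: 7156/19683 1619/6561 7670/19683

Derivation:
Propagating the distribution step by step (d_{t+1} = d_t * P):
d_0 = (P=1/3, Q=2/3, R=0)
  d_1[P] = 1/3*2/9 + 2/3*4/9 + 0*4/9 = 10/27
  d_1[Q] = 1/3*1/9 + 2/3*1/9 + 0*4/9 = 1/9
  d_1[R] = 1/3*2/3 + 2/3*4/9 + 0*1/9 = 14/27
d_1 = (P=10/27, Q=1/9, R=14/27)
  d_2[P] = 10/27*2/9 + 1/9*4/9 + 14/27*4/9 = 88/243
  d_2[Q] = 10/27*1/9 + 1/9*1/9 + 14/27*4/9 = 23/81
  d_2[R] = 10/27*2/3 + 1/9*4/9 + 14/27*1/9 = 86/243
d_2 = (P=88/243, Q=23/81, R=86/243)
  d_3[P] = 88/243*2/9 + 23/81*4/9 + 86/243*4/9 = 796/2187
  d_3[Q] = 88/243*1/9 + 23/81*1/9 + 86/243*4/9 = 167/729
  d_3[R] = 88/243*2/3 + 23/81*4/9 + 86/243*1/9 = 890/2187
d_3 = (P=796/2187, Q=167/729, R=890/2187)
  d_4[P] = 796/2187*2/9 + 167/729*4/9 + 890/2187*4/9 = 7156/19683
  d_4[Q] = 796/2187*1/9 + 167/729*1/9 + 890/2187*4/9 = 1619/6561
  d_4[R] = 796/2187*2/3 + 167/729*4/9 + 890/2187*1/9 = 7670/19683
d_4 = (P=7156/19683, Q=1619/6561, R=7670/19683)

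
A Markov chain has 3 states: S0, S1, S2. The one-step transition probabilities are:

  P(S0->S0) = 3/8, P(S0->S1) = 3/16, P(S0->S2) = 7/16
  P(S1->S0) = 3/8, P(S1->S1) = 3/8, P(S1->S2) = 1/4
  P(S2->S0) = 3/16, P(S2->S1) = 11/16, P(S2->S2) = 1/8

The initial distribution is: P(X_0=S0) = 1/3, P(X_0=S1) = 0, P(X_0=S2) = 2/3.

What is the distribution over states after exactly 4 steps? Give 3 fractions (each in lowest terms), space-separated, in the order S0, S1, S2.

Answer: 21151/65536 78883/196608 53/192

Derivation:
Propagating the distribution step by step (d_{t+1} = d_t * P):
d_0 = (S0=1/3, S1=0, S2=2/3)
  d_1[S0] = 1/3*3/8 + 0*3/8 + 2/3*3/16 = 1/4
  d_1[S1] = 1/3*3/16 + 0*3/8 + 2/3*11/16 = 25/48
  d_1[S2] = 1/3*7/16 + 0*1/4 + 2/3*1/8 = 11/48
d_1 = (S0=1/4, S1=25/48, S2=11/48)
  d_2[S0] = 1/4*3/8 + 25/48*3/8 + 11/48*3/16 = 85/256
  d_2[S1] = 1/4*3/16 + 25/48*3/8 + 11/48*11/16 = 307/768
  d_2[S2] = 1/4*7/16 + 25/48*1/4 + 11/48*1/8 = 103/384
d_2 = (S0=85/256, S1=307/768, S2=103/384)
  d_3[S0] = 85/256*3/8 + 307/768*3/8 + 103/384*3/16 = 665/2048
  d_3[S1] = 85/256*3/16 + 307/768*3/8 + 103/384*11/16 = 4873/12288
  d_3[S2] = 85/256*7/16 + 307/768*1/4 + 103/384*1/8 = 3425/12288
d_3 = (S0=665/2048, S1=4873/12288, S2=3425/12288)
  d_4[S0] = 665/2048*3/8 + 4873/12288*3/8 + 3425/12288*3/16 = 21151/65536
  d_4[S1] = 665/2048*3/16 + 4873/12288*3/8 + 3425/12288*11/16 = 78883/196608
  d_4[S2] = 665/2048*7/16 + 4873/12288*1/4 + 3425/12288*1/8 = 53/192
d_4 = (S0=21151/65536, S1=78883/196608, S2=53/192)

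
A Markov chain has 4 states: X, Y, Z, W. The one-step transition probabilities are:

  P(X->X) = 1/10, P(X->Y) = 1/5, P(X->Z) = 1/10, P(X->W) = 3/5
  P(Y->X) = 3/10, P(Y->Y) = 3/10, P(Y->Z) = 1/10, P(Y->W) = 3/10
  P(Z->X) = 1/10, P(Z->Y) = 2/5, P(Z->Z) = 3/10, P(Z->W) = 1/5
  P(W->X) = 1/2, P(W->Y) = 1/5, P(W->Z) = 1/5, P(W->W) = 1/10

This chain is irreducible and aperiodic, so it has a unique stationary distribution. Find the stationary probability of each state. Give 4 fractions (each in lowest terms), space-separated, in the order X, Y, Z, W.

Answer: 307/1122 145/561 61/374 57/187

Derivation:
The stationary distribution satisfies pi = pi * P, i.e.:
  pi_X = 1/10*pi_X + 3/10*pi_Y + 1/10*pi_Z + 1/2*pi_W
  pi_Y = 1/5*pi_X + 3/10*pi_Y + 2/5*pi_Z + 1/5*pi_W
  pi_Z = 1/10*pi_X + 1/10*pi_Y + 3/10*pi_Z + 1/5*pi_W
  pi_W = 3/5*pi_X + 3/10*pi_Y + 1/5*pi_Z + 1/10*pi_W
with normalization: pi_X + pi_Y + pi_Z + pi_W = 1.

Using the first 3 balance equations plus normalization, the linear system A*pi = b is:
  [-9/10, 3/10, 1/10, 1/2] . pi = 0
  [1/5, -7/10, 2/5, 1/5] . pi = 0
  [1/10, 1/10, -7/10, 1/5] . pi = 0
  [1, 1, 1, 1] . pi = 1

Solving yields:
  pi_X = 307/1122
  pi_Y = 145/561
  pi_Z = 61/374
  pi_W = 57/187

Verification (pi * P):
  307/1122*1/10 + 145/561*3/10 + 61/374*1/10 + 57/187*1/2 = 307/1122 = pi_X  (ok)
  307/1122*1/5 + 145/561*3/10 + 61/374*2/5 + 57/187*1/5 = 145/561 = pi_Y  (ok)
  307/1122*1/10 + 145/561*1/10 + 61/374*3/10 + 57/187*1/5 = 61/374 = pi_Z  (ok)
  307/1122*3/5 + 145/561*3/10 + 61/374*1/5 + 57/187*1/10 = 57/187 = pi_W  (ok)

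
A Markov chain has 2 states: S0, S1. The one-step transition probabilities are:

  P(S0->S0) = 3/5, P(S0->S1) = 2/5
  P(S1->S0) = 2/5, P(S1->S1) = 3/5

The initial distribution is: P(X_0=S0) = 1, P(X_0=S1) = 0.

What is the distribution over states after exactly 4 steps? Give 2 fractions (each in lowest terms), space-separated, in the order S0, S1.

Answer: 313/625 312/625

Derivation:
Propagating the distribution step by step (d_{t+1} = d_t * P):
d_0 = (S0=1, S1=0)
  d_1[S0] = 1*3/5 + 0*2/5 = 3/5
  d_1[S1] = 1*2/5 + 0*3/5 = 2/5
d_1 = (S0=3/5, S1=2/5)
  d_2[S0] = 3/5*3/5 + 2/5*2/5 = 13/25
  d_2[S1] = 3/5*2/5 + 2/5*3/5 = 12/25
d_2 = (S0=13/25, S1=12/25)
  d_3[S0] = 13/25*3/5 + 12/25*2/5 = 63/125
  d_3[S1] = 13/25*2/5 + 12/25*3/5 = 62/125
d_3 = (S0=63/125, S1=62/125)
  d_4[S0] = 63/125*3/5 + 62/125*2/5 = 313/625
  d_4[S1] = 63/125*2/5 + 62/125*3/5 = 312/625
d_4 = (S0=313/625, S1=312/625)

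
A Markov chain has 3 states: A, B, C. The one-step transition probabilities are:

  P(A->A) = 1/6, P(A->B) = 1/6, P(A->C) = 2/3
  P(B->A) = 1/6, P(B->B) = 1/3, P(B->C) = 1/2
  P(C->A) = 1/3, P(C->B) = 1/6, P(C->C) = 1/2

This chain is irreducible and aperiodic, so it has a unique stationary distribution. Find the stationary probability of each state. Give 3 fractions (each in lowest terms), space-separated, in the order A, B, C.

The stationary distribution satisfies pi = pi * P, i.e.:
  pi_A = 1/6*pi_A + 1/6*pi_B + 1/3*pi_C
  pi_B = 1/6*pi_A + 1/3*pi_B + 1/6*pi_C
  pi_C = 2/3*pi_A + 1/2*pi_B + 1/2*pi_C
with normalization: pi_A + pi_B + pi_C = 1.

Using the first 2 balance equations plus normalization, the linear system A*pi = b is:
  [-5/6, 1/6, 1/3] . pi = 0
  [1/6, -2/3, 1/6] . pi = 0
  [1, 1, 1] . pi = 1

Solving yields:
  pi_A = 9/35
  pi_B = 1/5
  pi_C = 19/35

Verification (pi * P):
  9/35*1/6 + 1/5*1/6 + 19/35*1/3 = 9/35 = pi_A  (ok)
  9/35*1/6 + 1/5*1/3 + 19/35*1/6 = 1/5 = pi_B  (ok)
  9/35*2/3 + 1/5*1/2 + 19/35*1/2 = 19/35 = pi_C  (ok)

Answer: 9/35 1/5 19/35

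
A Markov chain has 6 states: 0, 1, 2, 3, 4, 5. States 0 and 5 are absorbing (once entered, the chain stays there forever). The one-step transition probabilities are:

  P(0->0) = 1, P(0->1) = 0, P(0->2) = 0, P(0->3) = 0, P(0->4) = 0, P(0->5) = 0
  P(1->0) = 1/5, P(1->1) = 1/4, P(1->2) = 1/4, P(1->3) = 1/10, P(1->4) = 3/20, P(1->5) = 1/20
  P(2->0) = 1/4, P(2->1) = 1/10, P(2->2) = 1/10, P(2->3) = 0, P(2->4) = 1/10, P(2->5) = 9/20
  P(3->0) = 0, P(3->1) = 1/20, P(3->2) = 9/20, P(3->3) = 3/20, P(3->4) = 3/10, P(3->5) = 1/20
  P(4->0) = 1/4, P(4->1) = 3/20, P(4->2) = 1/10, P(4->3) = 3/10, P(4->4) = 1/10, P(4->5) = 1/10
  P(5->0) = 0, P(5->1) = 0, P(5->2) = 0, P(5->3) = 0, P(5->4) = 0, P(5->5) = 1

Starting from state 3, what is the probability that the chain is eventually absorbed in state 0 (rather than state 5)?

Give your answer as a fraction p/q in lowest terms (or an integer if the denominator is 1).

Let a_i = P(absorbed in 0 | start in state i).
Boundary conditions: a_0 = 1, a_5 = 0.
For each transient state i, a_i = sum_j P(i->j) * a_j:
  a_1 = 1/5*a_0 + 1/4*a_1 + 1/4*a_2 + 1/10*a_3 + 3/20*a_4 + 1/20*a_5
  a_2 = 1/4*a_0 + 1/10*a_1 + 1/10*a_2 + 0*a_3 + 1/10*a_4 + 9/20*a_5
  a_3 = 0*a_0 + 1/20*a_1 + 9/20*a_2 + 3/20*a_3 + 3/10*a_4 + 1/20*a_5
  a_4 = 1/4*a_0 + 3/20*a_1 + 1/10*a_2 + 3/10*a_3 + 1/10*a_4 + 1/10*a_5

Substituting a_0 = 1 and a_5 = 0, rearrange to (I - Q) a = r where r[i] = P(i -> 0):
  [3/4, -1/4, -1/10, -3/20] . (a_1, a_2, a_3, a_4) = 1/5
  [-1/10, 9/10, 0, -1/10] . (a_1, a_2, a_3, a_4) = 1/4
  [-1/20, -9/20, 17/20, -3/10] . (a_1, a_2, a_3, a_4) = 0
  [-3/20, -1/10, -3/10, 9/10] . (a_1, a_2, a_3, a_4) = 1/4

Solving yields:
  a_1 = 17623/30646
  a_2 = 24811/61292
  a_3 = 27499/61292
  a_4 = 34823/61292

Starting state is 3, so the absorption probability is a_3 = 27499/61292.

Answer: 27499/61292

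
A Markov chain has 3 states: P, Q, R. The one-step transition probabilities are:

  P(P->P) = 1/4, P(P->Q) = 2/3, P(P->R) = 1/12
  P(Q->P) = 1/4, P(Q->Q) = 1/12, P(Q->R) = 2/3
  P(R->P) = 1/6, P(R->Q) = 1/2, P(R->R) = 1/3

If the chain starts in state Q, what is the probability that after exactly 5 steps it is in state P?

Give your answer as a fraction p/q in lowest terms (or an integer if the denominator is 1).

Answer: 2009/9216

Derivation:
Computing P^5 by repeated multiplication:
P^1 =
  P: [1/4, 2/3, 1/12]
  Q: [1/4, 1/12, 2/3]
  R: [1/6, 1/2, 1/3]
P^2 =
  P: [35/144, 19/72, 71/144]
  Q: [7/36, 73/144, 43/144]
  R: [2/9, 23/72, 11/24]
P^3 =
  P: [361/1728, 31/72, 623/1728]
  Q: [389/1728, 185/576, 49/108]
  R: [61/288, 349/864, 83/216]
P^4 =
  P: [4561/20736, 3685/10368, 2935/6912]
  Q: [275/1296, 8371/20736, 295/768]
  R: [565/2592, 3805/10368, 4303/10368]
P^5 =
  P: [17801/82944, 6043/15552, 98741/248832]
  Q: [2009/9216, 91361/248832, 25807/62208]
  R: [26801/124416, 15901/41472, 6239/15552]

(P^5)[Q -> P] = 2009/9216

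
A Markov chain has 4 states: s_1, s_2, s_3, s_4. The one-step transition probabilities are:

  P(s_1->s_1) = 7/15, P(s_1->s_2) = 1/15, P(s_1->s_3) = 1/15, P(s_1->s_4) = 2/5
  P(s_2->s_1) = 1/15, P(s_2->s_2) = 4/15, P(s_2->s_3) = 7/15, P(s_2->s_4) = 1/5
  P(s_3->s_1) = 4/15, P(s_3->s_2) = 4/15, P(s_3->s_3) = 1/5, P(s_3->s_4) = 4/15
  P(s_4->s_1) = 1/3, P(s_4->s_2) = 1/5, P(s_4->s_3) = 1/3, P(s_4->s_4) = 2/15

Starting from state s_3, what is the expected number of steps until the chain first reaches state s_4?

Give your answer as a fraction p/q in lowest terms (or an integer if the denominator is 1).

Let h_i = expected steps to first reach s_4 from state i.
Boundary: h_s_4 = 0.
First-step equations for the other states:
  h_s_1 = 1 + 7/15*h_s_1 + 1/15*h_s_2 + 1/15*h_s_3 + 2/5*h_s_4
  h_s_2 = 1 + 1/15*h_s_1 + 4/15*h_s_2 + 7/15*h_s_3 + 1/5*h_s_4
  h_s_3 = 1 + 4/15*h_s_1 + 4/15*h_s_2 + 1/5*h_s_3 + 4/15*h_s_4

Substituting h_s_4 = 0 and rearranging gives the linear system (I - Q) h = 1:
  [8/15, -1/15, -1/15] . (h_s_1, h_s_2, h_s_3) = 1
  [-1/15, 11/15, -7/15] . (h_s_1, h_s_2, h_s_3) = 1
  [-4/15, -4/15, 4/5] . (h_s_1, h_s_2, h_s_3) = 1

Solving yields:
  h_s_1 = 345/124
  h_s_2 = 945/248
  h_s_3 = 855/248

Starting state is s_3, so the expected hitting time is h_s_3 = 855/248.

Answer: 855/248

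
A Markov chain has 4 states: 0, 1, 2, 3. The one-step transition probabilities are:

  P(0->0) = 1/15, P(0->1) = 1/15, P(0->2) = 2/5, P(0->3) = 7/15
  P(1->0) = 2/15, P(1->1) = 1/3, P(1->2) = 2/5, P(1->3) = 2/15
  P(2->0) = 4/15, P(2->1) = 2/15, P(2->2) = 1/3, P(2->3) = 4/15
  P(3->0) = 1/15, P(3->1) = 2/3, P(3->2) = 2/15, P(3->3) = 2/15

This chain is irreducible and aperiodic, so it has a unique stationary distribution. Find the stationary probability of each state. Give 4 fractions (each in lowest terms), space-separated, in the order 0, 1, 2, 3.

Answer: 11/73 89/292 93/292 33/146

Derivation:
The stationary distribution satisfies pi = pi * P, i.e.:
  pi_0 = 1/15*pi_0 + 2/15*pi_1 + 4/15*pi_2 + 1/15*pi_3
  pi_1 = 1/15*pi_0 + 1/3*pi_1 + 2/15*pi_2 + 2/3*pi_3
  pi_2 = 2/5*pi_0 + 2/5*pi_1 + 1/3*pi_2 + 2/15*pi_3
  pi_3 = 7/15*pi_0 + 2/15*pi_1 + 4/15*pi_2 + 2/15*pi_3
with normalization: pi_0 + pi_1 + pi_2 + pi_3 = 1.

Using the first 3 balance equations plus normalization, the linear system A*pi = b is:
  [-14/15, 2/15, 4/15, 1/15] . pi = 0
  [1/15, -2/3, 2/15, 2/3] . pi = 0
  [2/5, 2/5, -2/3, 2/15] . pi = 0
  [1, 1, 1, 1] . pi = 1

Solving yields:
  pi_0 = 11/73
  pi_1 = 89/292
  pi_2 = 93/292
  pi_3 = 33/146

Verification (pi * P):
  11/73*1/15 + 89/292*2/15 + 93/292*4/15 + 33/146*1/15 = 11/73 = pi_0  (ok)
  11/73*1/15 + 89/292*1/3 + 93/292*2/15 + 33/146*2/3 = 89/292 = pi_1  (ok)
  11/73*2/5 + 89/292*2/5 + 93/292*1/3 + 33/146*2/15 = 93/292 = pi_2  (ok)
  11/73*7/15 + 89/292*2/15 + 93/292*4/15 + 33/146*2/15 = 33/146 = pi_3  (ok)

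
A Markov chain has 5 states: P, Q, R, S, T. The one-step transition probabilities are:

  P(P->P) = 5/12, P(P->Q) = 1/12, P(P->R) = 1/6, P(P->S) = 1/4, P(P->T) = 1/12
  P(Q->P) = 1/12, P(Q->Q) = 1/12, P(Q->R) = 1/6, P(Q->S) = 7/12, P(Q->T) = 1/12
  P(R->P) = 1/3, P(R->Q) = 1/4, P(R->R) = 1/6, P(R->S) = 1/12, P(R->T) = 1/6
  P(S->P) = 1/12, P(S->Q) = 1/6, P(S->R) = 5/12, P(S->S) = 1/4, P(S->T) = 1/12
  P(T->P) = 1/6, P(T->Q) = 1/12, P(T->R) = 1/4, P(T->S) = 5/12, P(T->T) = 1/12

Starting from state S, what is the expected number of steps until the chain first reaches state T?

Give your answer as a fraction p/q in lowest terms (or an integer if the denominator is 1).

Answer: 1269/133

Derivation:
Let h_i = expected steps to first reach T from state i.
Boundary: h_T = 0.
First-step equations for the other states:
  h_P = 1 + 5/12*h_P + 1/12*h_Q + 1/6*h_R + 1/4*h_S + 1/12*h_T
  h_Q = 1 + 1/12*h_P + 1/12*h_Q + 1/6*h_R + 7/12*h_S + 1/12*h_T
  h_R = 1 + 1/3*h_P + 1/4*h_Q + 1/6*h_R + 1/12*h_S + 1/6*h_T
  h_S = 1 + 1/12*h_P + 1/6*h_Q + 5/12*h_R + 1/4*h_S + 1/12*h_T

Substituting h_T = 0 and rearranging gives the linear system (I - Q) h = 1:
  [7/12, -1/12, -1/6, -1/4] . (h_P, h_Q, h_R, h_S) = 1
  [-1/12, 11/12, -1/6, -7/12] . (h_P, h_Q, h_R, h_S) = 1
  [-1/3, -1/4, 5/6, -1/12] . (h_P, h_Q, h_R, h_S) = 1
  [-1/12, -1/6, -5/12, 3/4] . (h_P, h_Q, h_R, h_S) = 1

Solving yields:
  h_P = 1296/133
  h_Q = 1287/133
  h_R = 1191/133
  h_S = 1269/133

Starting state is S, so the expected hitting time is h_S = 1269/133.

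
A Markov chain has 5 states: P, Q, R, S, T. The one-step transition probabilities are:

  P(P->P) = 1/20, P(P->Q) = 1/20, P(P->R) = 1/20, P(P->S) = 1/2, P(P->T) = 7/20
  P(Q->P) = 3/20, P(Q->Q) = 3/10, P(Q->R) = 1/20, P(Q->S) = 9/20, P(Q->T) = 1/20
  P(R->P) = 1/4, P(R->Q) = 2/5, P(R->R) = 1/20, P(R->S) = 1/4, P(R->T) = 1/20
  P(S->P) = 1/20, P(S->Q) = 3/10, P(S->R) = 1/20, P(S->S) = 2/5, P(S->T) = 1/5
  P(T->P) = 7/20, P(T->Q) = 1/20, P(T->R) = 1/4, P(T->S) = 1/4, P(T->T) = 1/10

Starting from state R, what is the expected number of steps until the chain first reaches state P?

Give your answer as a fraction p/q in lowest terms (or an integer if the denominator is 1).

Answer: 73420/11653

Derivation:
Let h_i = expected steps to first reach P from state i.
Boundary: h_P = 0.
First-step equations for the other states:
  h_Q = 1 + 3/20*h_P + 3/10*h_Q + 1/20*h_R + 9/20*h_S + 1/20*h_T
  h_R = 1 + 1/4*h_P + 2/5*h_Q + 1/20*h_R + 1/4*h_S + 1/20*h_T
  h_S = 1 + 1/20*h_P + 3/10*h_Q + 1/20*h_R + 2/5*h_S + 1/5*h_T
  h_T = 1 + 7/20*h_P + 1/20*h_Q + 1/4*h_R + 1/4*h_S + 1/10*h_T

Substituting h_P = 0 and rearranging gives the linear system (I - Q) h = 1:
  [7/10, -1/20, -9/20, -1/20] . (h_Q, h_R, h_S, h_T) = 1
  [-2/5, 19/20, -1/4, -1/20] . (h_Q, h_R, h_S, h_T) = 1
  [-3/10, -1/20, 3/5, -1/5] . (h_Q, h_R, h_S, h_T) = 1
  [-1/20, -1/4, -1/4, 9/10] . (h_Q, h_R, h_S, h_T) = 1

Solving yields:
  h_Q = 82680/11653
  h_R = 73420/11653
  h_S = 87640/11653
  h_T = 62280/11653

Starting state is R, so the expected hitting time is h_R = 73420/11653.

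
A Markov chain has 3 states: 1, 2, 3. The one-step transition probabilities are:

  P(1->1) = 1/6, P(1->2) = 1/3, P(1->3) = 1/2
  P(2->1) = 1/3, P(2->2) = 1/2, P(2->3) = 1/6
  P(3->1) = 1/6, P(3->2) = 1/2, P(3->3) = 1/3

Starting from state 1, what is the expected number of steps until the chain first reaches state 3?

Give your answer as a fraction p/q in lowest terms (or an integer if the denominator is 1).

Answer: 30/11

Derivation:
Let h_i = expected steps to first reach 3 from state i.
Boundary: h_3 = 0.
First-step equations for the other states:
  h_1 = 1 + 1/6*h_1 + 1/3*h_2 + 1/2*h_3
  h_2 = 1 + 1/3*h_1 + 1/2*h_2 + 1/6*h_3

Substituting h_3 = 0 and rearranging gives the linear system (I - Q) h = 1:
  [5/6, -1/3] . (h_1, h_2) = 1
  [-1/3, 1/2] . (h_1, h_2) = 1

Solving yields:
  h_1 = 30/11
  h_2 = 42/11

Starting state is 1, so the expected hitting time is h_1 = 30/11.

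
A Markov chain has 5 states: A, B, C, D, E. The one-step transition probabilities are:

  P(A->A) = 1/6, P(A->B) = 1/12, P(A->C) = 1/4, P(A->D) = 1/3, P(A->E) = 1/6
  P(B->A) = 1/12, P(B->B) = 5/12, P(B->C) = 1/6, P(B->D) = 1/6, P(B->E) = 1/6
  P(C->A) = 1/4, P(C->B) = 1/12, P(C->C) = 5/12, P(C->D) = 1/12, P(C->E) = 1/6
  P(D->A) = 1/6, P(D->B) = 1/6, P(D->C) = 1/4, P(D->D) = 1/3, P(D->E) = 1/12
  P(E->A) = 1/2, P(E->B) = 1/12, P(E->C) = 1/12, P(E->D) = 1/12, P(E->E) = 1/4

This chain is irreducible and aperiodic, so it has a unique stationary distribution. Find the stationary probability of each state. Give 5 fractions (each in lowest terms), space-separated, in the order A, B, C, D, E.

Answer: 2423/10555 1589/10555 2663/10555 2157/10555 1723/10555

Derivation:
The stationary distribution satisfies pi = pi * P, i.e.:
  pi_A = 1/6*pi_A + 1/12*pi_B + 1/4*pi_C + 1/6*pi_D + 1/2*pi_E
  pi_B = 1/12*pi_A + 5/12*pi_B + 1/12*pi_C + 1/6*pi_D + 1/12*pi_E
  pi_C = 1/4*pi_A + 1/6*pi_B + 5/12*pi_C + 1/4*pi_D + 1/12*pi_E
  pi_D = 1/3*pi_A + 1/6*pi_B + 1/12*pi_C + 1/3*pi_D + 1/12*pi_E
  pi_E = 1/6*pi_A + 1/6*pi_B + 1/6*pi_C + 1/12*pi_D + 1/4*pi_E
with normalization: pi_A + pi_B + pi_C + pi_D + pi_E = 1.

Using the first 4 balance equations plus normalization, the linear system A*pi = b is:
  [-5/6, 1/12, 1/4, 1/6, 1/2] . pi = 0
  [1/12, -7/12, 1/12, 1/6, 1/12] . pi = 0
  [1/4, 1/6, -7/12, 1/4, 1/12] . pi = 0
  [1/3, 1/6, 1/12, -2/3, 1/12] . pi = 0
  [1, 1, 1, 1, 1] . pi = 1

Solving yields:
  pi_A = 2423/10555
  pi_B = 1589/10555
  pi_C = 2663/10555
  pi_D = 2157/10555
  pi_E = 1723/10555

Verification (pi * P):
  2423/10555*1/6 + 1589/10555*1/12 + 2663/10555*1/4 + 2157/10555*1/6 + 1723/10555*1/2 = 2423/10555 = pi_A  (ok)
  2423/10555*1/12 + 1589/10555*5/12 + 2663/10555*1/12 + 2157/10555*1/6 + 1723/10555*1/12 = 1589/10555 = pi_B  (ok)
  2423/10555*1/4 + 1589/10555*1/6 + 2663/10555*5/12 + 2157/10555*1/4 + 1723/10555*1/12 = 2663/10555 = pi_C  (ok)
  2423/10555*1/3 + 1589/10555*1/6 + 2663/10555*1/12 + 2157/10555*1/3 + 1723/10555*1/12 = 2157/10555 = pi_D  (ok)
  2423/10555*1/6 + 1589/10555*1/6 + 2663/10555*1/6 + 2157/10555*1/12 + 1723/10555*1/4 = 1723/10555 = pi_E  (ok)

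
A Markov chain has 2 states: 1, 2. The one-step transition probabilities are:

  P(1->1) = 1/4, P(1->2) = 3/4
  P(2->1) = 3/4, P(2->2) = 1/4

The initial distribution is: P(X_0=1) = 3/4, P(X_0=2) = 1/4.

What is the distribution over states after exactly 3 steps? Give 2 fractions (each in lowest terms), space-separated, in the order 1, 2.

Answer: 15/32 17/32

Derivation:
Propagating the distribution step by step (d_{t+1} = d_t * P):
d_0 = (1=3/4, 2=1/4)
  d_1[1] = 3/4*1/4 + 1/4*3/4 = 3/8
  d_1[2] = 3/4*3/4 + 1/4*1/4 = 5/8
d_1 = (1=3/8, 2=5/8)
  d_2[1] = 3/8*1/4 + 5/8*3/4 = 9/16
  d_2[2] = 3/8*3/4 + 5/8*1/4 = 7/16
d_2 = (1=9/16, 2=7/16)
  d_3[1] = 9/16*1/4 + 7/16*3/4 = 15/32
  d_3[2] = 9/16*3/4 + 7/16*1/4 = 17/32
d_3 = (1=15/32, 2=17/32)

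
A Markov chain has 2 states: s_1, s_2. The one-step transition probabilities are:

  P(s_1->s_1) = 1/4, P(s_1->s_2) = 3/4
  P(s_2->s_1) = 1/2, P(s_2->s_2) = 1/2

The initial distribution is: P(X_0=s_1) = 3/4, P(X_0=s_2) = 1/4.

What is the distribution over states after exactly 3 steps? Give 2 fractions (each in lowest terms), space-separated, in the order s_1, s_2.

Answer: 101/256 155/256

Derivation:
Propagating the distribution step by step (d_{t+1} = d_t * P):
d_0 = (s_1=3/4, s_2=1/4)
  d_1[s_1] = 3/4*1/4 + 1/4*1/2 = 5/16
  d_1[s_2] = 3/4*3/4 + 1/4*1/2 = 11/16
d_1 = (s_1=5/16, s_2=11/16)
  d_2[s_1] = 5/16*1/4 + 11/16*1/2 = 27/64
  d_2[s_2] = 5/16*3/4 + 11/16*1/2 = 37/64
d_2 = (s_1=27/64, s_2=37/64)
  d_3[s_1] = 27/64*1/4 + 37/64*1/2 = 101/256
  d_3[s_2] = 27/64*3/4 + 37/64*1/2 = 155/256
d_3 = (s_1=101/256, s_2=155/256)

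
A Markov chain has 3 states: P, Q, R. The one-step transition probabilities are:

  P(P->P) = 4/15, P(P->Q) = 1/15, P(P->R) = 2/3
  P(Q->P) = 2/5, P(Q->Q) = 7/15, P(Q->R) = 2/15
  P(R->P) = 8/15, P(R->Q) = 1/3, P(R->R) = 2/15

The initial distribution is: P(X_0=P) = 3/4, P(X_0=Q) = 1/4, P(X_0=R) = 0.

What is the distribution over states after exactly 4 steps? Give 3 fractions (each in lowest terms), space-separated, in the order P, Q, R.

Answer: 20126/50625 2689/10125 17054/50625

Derivation:
Propagating the distribution step by step (d_{t+1} = d_t * P):
d_0 = (P=3/4, Q=1/4, R=0)
  d_1[P] = 3/4*4/15 + 1/4*2/5 + 0*8/15 = 3/10
  d_1[Q] = 3/4*1/15 + 1/4*7/15 + 0*1/3 = 1/6
  d_1[R] = 3/4*2/3 + 1/4*2/15 + 0*2/15 = 8/15
d_1 = (P=3/10, Q=1/6, R=8/15)
  d_2[P] = 3/10*4/15 + 1/6*2/5 + 8/15*8/15 = 97/225
  d_2[Q] = 3/10*1/15 + 1/6*7/15 + 8/15*1/3 = 62/225
  d_2[R] = 3/10*2/3 + 1/6*2/15 + 8/15*2/15 = 22/75
d_2 = (P=97/225, Q=62/225, R=22/75)
  d_3[P] = 97/225*4/15 + 62/225*2/5 + 22/75*8/15 = 1288/3375
  d_3[Q] = 97/225*1/15 + 62/225*7/15 + 22/75*1/3 = 287/1125
  d_3[R] = 97/225*2/3 + 62/225*2/15 + 22/75*2/15 = 1226/3375
d_3 = (P=1288/3375, Q=287/1125, R=1226/3375)
  d_4[P] = 1288/3375*4/15 + 287/1125*2/5 + 1226/3375*8/15 = 20126/50625
  d_4[Q] = 1288/3375*1/15 + 287/1125*7/15 + 1226/3375*1/3 = 2689/10125
  d_4[R] = 1288/3375*2/3 + 287/1125*2/15 + 1226/3375*2/15 = 17054/50625
d_4 = (P=20126/50625, Q=2689/10125, R=17054/50625)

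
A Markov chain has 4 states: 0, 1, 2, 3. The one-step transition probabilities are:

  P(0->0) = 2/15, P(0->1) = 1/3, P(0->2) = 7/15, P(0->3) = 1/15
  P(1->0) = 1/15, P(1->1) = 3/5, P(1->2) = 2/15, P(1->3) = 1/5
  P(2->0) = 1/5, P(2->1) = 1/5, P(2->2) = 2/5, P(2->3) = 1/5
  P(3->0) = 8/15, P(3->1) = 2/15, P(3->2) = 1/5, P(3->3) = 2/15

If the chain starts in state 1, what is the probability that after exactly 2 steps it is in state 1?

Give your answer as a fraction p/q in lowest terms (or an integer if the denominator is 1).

Computing P^2 by repeated multiplication:
P^1 =
  0: [2/15, 1/3, 7/15, 1/15]
  1: [1/15, 3/5, 2/15, 1/5]
  2: [1/5, 1/5, 2/5, 1/5]
  3: [8/15, 2/15, 1/5, 2/15]
P^2 =
  0: [38/225, 26/75, 23/75, 8/45]
  1: [41/225, 98/225, 46/225, 8/45]
  2: [17/75, 22/75, 8/25, 4/25]
  3: [43/225, 71/225, 28/75, 3/25]

(P^2)[1 -> 1] = 98/225

Answer: 98/225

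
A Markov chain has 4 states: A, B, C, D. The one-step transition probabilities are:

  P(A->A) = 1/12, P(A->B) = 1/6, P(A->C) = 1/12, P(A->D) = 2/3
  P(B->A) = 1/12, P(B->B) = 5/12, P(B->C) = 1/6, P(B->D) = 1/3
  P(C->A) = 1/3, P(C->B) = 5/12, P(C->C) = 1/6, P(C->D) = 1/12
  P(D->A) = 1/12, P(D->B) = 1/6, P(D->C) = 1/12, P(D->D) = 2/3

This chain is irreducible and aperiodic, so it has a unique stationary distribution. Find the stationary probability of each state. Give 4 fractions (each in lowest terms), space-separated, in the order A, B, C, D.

The stationary distribution satisfies pi = pi * P, i.e.:
  pi_A = 1/12*pi_A + 1/12*pi_B + 1/3*pi_C + 1/12*pi_D
  pi_B = 1/6*pi_A + 5/12*pi_B + 5/12*pi_C + 1/6*pi_D
  pi_C = 1/12*pi_A + 1/6*pi_B + 1/6*pi_C + 1/12*pi_D
  pi_D = 2/3*pi_A + 1/3*pi_B + 1/12*pi_C + 2/3*pi_D
with normalization: pi_A + pi_B + pi_C + pi_D = 1.

Using the first 3 balance equations plus normalization, the linear system A*pi = b is:
  [-11/12, 1/12, 1/3, 1/12] . pi = 0
  [1/6, -7/12, 5/12, 1/6] . pi = 0
  [1/12, 1/6, -5/6, 1/12] . pi = 0
  [1, 1, 1, 1] . pi = 1

Solving yields:
  pi_A = 43/384
  pi_B = 25/96
  pi_C = 11/96
  pi_D = 197/384

Verification (pi * P):
  43/384*1/12 + 25/96*1/12 + 11/96*1/3 + 197/384*1/12 = 43/384 = pi_A  (ok)
  43/384*1/6 + 25/96*5/12 + 11/96*5/12 + 197/384*1/6 = 25/96 = pi_B  (ok)
  43/384*1/12 + 25/96*1/6 + 11/96*1/6 + 197/384*1/12 = 11/96 = pi_C  (ok)
  43/384*2/3 + 25/96*1/3 + 11/96*1/12 + 197/384*2/3 = 197/384 = pi_D  (ok)

Answer: 43/384 25/96 11/96 197/384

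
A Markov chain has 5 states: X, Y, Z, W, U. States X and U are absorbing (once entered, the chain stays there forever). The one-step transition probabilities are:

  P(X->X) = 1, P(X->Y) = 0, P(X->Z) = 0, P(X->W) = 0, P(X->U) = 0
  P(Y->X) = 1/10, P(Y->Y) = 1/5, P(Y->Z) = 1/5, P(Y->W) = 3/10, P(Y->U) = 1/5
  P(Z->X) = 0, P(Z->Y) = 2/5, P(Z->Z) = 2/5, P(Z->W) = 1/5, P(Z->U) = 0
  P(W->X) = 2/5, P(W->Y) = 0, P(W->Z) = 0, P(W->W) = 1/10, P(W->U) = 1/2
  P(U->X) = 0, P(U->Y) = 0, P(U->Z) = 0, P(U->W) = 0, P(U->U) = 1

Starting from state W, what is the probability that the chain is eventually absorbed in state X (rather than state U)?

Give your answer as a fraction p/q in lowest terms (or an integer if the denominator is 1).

Answer: 4/9

Derivation:
Let a_i = P(absorbed in X | start in state i).
Boundary conditions: a_X = 1, a_U = 0.
For each transient state i, a_i = sum_j P(i->j) * a_j:
  a_Y = 1/10*a_X + 1/5*a_Y + 1/5*a_Z + 3/10*a_W + 1/5*a_U
  a_Z = 0*a_X + 2/5*a_Y + 2/5*a_Z + 1/5*a_W + 0*a_U
  a_W = 2/5*a_X + 0*a_Y + 0*a_Z + 1/10*a_W + 1/2*a_U

Substituting a_X = 1 and a_U = 0, rearrange to (I - Q) a = r where r[i] = P(i -> X):
  [4/5, -1/5, -3/10] . (a_Y, a_Z, a_W) = 1/10
  [-2/5, 3/5, -1/5] . (a_Y, a_Z, a_W) = 0
  [0, 0, 9/10] . (a_Y, a_Z, a_W) = 2/5

Solving yields:
  a_Y = 71/180
  a_Z = 37/90
  a_W = 4/9

Starting state is W, so the absorption probability is a_W = 4/9.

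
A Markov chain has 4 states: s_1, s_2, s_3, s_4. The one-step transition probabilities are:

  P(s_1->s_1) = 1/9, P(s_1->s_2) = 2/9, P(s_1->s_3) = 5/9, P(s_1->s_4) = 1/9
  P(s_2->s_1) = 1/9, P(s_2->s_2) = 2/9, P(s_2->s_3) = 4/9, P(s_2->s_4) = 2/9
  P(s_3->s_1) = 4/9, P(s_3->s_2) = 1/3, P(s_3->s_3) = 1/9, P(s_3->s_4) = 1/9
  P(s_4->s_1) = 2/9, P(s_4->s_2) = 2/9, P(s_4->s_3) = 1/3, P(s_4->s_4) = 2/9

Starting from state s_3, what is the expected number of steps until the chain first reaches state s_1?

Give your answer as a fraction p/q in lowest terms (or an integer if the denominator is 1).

Let h_i = expected steps to first reach s_1 from state i.
Boundary: h_s_1 = 0.
First-step equations for the other states:
  h_s_2 = 1 + 1/9*h_s_1 + 2/9*h_s_2 + 4/9*h_s_3 + 2/9*h_s_4
  h_s_3 = 1 + 4/9*h_s_1 + 1/3*h_s_2 + 1/9*h_s_3 + 1/9*h_s_4
  h_s_4 = 1 + 2/9*h_s_1 + 2/9*h_s_2 + 1/3*h_s_3 + 2/9*h_s_4

Substituting h_s_1 = 0 and rearranging gives the linear system (I - Q) h = 1:
  [7/9, -4/9, -2/9] . (h_s_2, h_s_3, h_s_4) = 1
  [-1/3, 8/9, -1/9] . (h_s_2, h_s_3, h_s_4) = 1
  [-2/9, -1/3, 7/9] . (h_s_2, h_s_3, h_s_4) = 1

Solving yields:
  h_s_2 = 963/229
  h_s_3 = 729/229
  h_s_4 = 882/229

Starting state is s_3, so the expected hitting time is h_s_3 = 729/229.

Answer: 729/229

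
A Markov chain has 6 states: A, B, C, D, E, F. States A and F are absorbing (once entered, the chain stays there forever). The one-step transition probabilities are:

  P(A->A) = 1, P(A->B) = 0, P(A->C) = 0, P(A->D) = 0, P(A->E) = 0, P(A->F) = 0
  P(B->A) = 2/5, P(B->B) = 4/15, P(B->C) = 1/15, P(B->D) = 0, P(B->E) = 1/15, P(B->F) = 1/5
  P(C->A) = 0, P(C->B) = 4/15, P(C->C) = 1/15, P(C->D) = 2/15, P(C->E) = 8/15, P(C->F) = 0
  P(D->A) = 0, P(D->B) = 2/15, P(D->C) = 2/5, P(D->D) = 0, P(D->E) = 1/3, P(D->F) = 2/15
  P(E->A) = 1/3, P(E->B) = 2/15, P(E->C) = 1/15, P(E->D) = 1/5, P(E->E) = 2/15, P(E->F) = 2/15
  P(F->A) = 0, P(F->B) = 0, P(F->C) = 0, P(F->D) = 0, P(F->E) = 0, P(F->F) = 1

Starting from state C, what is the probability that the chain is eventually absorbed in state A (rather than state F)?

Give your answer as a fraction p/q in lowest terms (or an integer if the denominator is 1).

Let a_i = P(absorbed in A | start in state i).
Boundary conditions: a_A = 1, a_F = 0.
For each transient state i, a_i = sum_j P(i->j) * a_j:
  a_B = 2/5*a_A + 4/15*a_B + 1/15*a_C + 0*a_D + 1/15*a_E + 1/5*a_F
  a_C = 0*a_A + 4/15*a_B + 1/15*a_C + 2/15*a_D + 8/15*a_E + 0*a_F
  a_D = 0*a_A + 2/15*a_B + 2/5*a_C + 0*a_D + 1/3*a_E + 2/15*a_F
  a_E = 1/3*a_A + 2/15*a_B + 1/15*a_C + 1/5*a_D + 2/15*a_E + 2/15*a_F

Substituting a_A = 1 and a_F = 0, rearrange to (I - Q) a = r where r[i] = P(i -> A):
  [11/15, -1/15, 0, -1/15] . (a_B, a_C, a_D, a_E) = 2/5
  [-4/15, 14/15, -2/15, -8/15] . (a_B, a_C, a_D, a_E) = 0
  [-2/15, -2/5, 1, -1/3] . (a_B, a_C, a_D, a_E) = 0
  [-2/15, -1/15, -1/5, 13/15] . (a_B, a_C, a_D, a_E) = 1/3

Solving yields:
  a_B = 7090/10647
  a_C = 775/1183
  a_D = 6113/10647
  a_E = 1019/1521

Starting state is C, so the absorption probability is a_C = 775/1183.

Answer: 775/1183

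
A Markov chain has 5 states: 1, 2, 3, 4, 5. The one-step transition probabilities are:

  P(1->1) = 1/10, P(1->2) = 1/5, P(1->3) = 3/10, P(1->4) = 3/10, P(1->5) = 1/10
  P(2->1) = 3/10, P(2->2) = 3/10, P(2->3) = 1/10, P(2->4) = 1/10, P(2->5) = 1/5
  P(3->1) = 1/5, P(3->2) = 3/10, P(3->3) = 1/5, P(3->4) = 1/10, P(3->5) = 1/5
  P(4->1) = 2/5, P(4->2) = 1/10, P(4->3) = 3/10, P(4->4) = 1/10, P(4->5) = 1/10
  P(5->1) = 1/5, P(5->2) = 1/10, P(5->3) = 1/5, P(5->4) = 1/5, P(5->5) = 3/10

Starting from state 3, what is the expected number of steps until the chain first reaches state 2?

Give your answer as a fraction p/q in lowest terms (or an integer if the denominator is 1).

Answer: 9670/2037

Derivation:
Let h_i = expected steps to first reach 2 from state i.
Boundary: h_2 = 0.
First-step equations for the other states:
  h_1 = 1 + 1/10*h_1 + 1/5*h_2 + 3/10*h_3 + 3/10*h_4 + 1/10*h_5
  h_3 = 1 + 1/5*h_1 + 3/10*h_2 + 1/5*h_3 + 1/10*h_4 + 1/5*h_5
  h_4 = 1 + 2/5*h_1 + 1/10*h_2 + 3/10*h_3 + 1/10*h_4 + 1/10*h_5
  h_5 = 1 + 1/5*h_1 + 1/10*h_2 + 1/5*h_3 + 1/5*h_4 + 3/10*h_5

Substituting h_2 = 0 and rearranging gives the linear system (I - Q) h = 1:
  [9/10, -3/10, -3/10, -1/10] . (h_1, h_3, h_4, h_5) = 1
  [-1/5, 4/5, -1/10, -1/5] . (h_1, h_3, h_4, h_5) = 1
  [-2/5, -3/10, 9/10, -1/10] . (h_1, h_3, h_4, h_5) = 1
  [-1/5, -1/5, -1/5, 7/10] . (h_1, h_3, h_4, h_5) = 1

Solving yields:
  h_1 = 3560/679
  h_3 = 9670/2037
  h_4 = 11570/2037
  h_5 = 4010/679

Starting state is 3, so the expected hitting time is h_3 = 9670/2037.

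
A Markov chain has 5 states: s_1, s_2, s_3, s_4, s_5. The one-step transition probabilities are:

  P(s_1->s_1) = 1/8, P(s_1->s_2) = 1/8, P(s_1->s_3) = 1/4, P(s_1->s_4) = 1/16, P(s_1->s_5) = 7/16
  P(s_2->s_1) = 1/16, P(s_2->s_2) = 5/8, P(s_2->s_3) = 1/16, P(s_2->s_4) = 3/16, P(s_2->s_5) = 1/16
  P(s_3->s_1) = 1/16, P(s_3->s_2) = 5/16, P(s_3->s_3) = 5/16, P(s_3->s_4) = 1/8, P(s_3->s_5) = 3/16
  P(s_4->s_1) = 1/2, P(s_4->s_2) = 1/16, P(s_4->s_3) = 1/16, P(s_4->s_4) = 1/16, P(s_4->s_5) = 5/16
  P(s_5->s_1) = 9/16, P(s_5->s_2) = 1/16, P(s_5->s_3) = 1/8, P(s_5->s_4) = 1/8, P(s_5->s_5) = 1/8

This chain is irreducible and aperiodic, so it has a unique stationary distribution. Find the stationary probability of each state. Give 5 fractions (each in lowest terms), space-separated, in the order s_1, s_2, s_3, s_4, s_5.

Answer: 9920/41867 11237/41867 6718/41867 5003/41867 8989/41867

Derivation:
The stationary distribution satisfies pi = pi * P, i.e.:
  pi_s_1 = 1/8*pi_s_1 + 1/16*pi_s_2 + 1/16*pi_s_3 + 1/2*pi_s_4 + 9/16*pi_s_5
  pi_s_2 = 1/8*pi_s_1 + 5/8*pi_s_2 + 5/16*pi_s_3 + 1/16*pi_s_4 + 1/16*pi_s_5
  pi_s_3 = 1/4*pi_s_1 + 1/16*pi_s_2 + 5/16*pi_s_3 + 1/16*pi_s_4 + 1/8*pi_s_5
  pi_s_4 = 1/16*pi_s_1 + 3/16*pi_s_2 + 1/8*pi_s_3 + 1/16*pi_s_4 + 1/8*pi_s_5
  pi_s_5 = 7/16*pi_s_1 + 1/16*pi_s_2 + 3/16*pi_s_3 + 5/16*pi_s_4 + 1/8*pi_s_5
with normalization: pi_s_1 + pi_s_2 + pi_s_3 + pi_s_4 + pi_s_5 = 1.

Using the first 4 balance equations plus normalization, the linear system A*pi = b is:
  [-7/8, 1/16, 1/16, 1/2, 9/16] . pi = 0
  [1/8, -3/8, 5/16, 1/16, 1/16] . pi = 0
  [1/4, 1/16, -11/16, 1/16, 1/8] . pi = 0
  [1/16, 3/16, 1/8, -15/16, 1/8] . pi = 0
  [1, 1, 1, 1, 1] . pi = 1

Solving yields:
  pi_s_1 = 9920/41867
  pi_s_2 = 11237/41867
  pi_s_3 = 6718/41867
  pi_s_4 = 5003/41867
  pi_s_5 = 8989/41867

Verification (pi * P):
  9920/41867*1/8 + 11237/41867*1/16 + 6718/41867*1/16 + 5003/41867*1/2 + 8989/41867*9/16 = 9920/41867 = pi_s_1  (ok)
  9920/41867*1/8 + 11237/41867*5/8 + 6718/41867*5/16 + 5003/41867*1/16 + 8989/41867*1/16 = 11237/41867 = pi_s_2  (ok)
  9920/41867*1/4 + 11237/41867*1/16 + 6718/41867*5/16 + 5003/41867*1/16 + 8989/41867*1/8 = 6718/41867 = pi_s_3  (ok)
  9920/41867*1/16 + 11237/41867*3/16 + 6718/41867*1/8 + 5003/41867*1/16 + 8989/41867*1/8 = 5003/41867 = pi_s_4  (ok)
  9920/41867*7/16 + 11237/41867*1/16 + 6718/41867*3/16 + 5003/41867*5/16 + 8989/41867*1/8 = 8989/41867 = pi_s_5  (ok)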